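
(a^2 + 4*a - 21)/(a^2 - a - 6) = (a + 7)/(a + 2)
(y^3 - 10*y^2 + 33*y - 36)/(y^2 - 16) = (y^2 - 6*y + 9)/(y + 4)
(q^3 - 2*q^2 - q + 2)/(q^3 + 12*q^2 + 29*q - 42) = (q^2 - q - 2)/(q^2 + 13*q + 42)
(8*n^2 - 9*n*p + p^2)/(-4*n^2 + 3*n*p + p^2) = (-8*n + p)/(4*n + p)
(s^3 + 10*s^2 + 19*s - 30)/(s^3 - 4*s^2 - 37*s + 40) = (s + 6)/(s - 8)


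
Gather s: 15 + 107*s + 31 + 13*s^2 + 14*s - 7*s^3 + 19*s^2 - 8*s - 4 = -7*s^3 + 32*s^2 + 113*s + 42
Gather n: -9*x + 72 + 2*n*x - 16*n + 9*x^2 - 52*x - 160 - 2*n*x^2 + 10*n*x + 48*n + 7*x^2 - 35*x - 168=n*(-2*x^2 + 12*x + 32) + 16*x^2 - 96*x - 256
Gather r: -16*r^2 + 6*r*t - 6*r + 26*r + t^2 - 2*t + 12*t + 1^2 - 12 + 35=-16*r^2 + r*(6*t + 20) + t^2 + 10*t + 24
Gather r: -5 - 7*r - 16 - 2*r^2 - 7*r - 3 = -2*r^2 - 14*r - 24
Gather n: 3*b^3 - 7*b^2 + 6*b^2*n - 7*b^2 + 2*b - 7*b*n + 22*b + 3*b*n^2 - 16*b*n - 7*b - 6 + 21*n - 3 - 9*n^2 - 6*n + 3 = 3*b^3 - 14*b^2 + 17*b + n^2*(3*b - 9) + n*(6*b^2 - 23*b + 15) - 6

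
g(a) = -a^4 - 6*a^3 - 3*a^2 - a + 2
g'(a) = -4*a^3 - 18*a^2 - 6*a - 1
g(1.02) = -9.59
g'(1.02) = -30.09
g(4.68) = -1163.12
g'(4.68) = -833.34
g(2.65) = -182.69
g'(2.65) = -217.74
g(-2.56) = 42.61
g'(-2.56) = -36.50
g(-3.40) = 72.91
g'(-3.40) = -31.46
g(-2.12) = 27.61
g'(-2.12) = -31.07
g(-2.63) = 45.18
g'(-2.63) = -36.96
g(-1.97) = 23.14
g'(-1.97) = -28.45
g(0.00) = 2.00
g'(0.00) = -1.00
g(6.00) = -2704.00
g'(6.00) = -1549.00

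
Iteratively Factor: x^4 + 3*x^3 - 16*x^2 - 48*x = (x + 4)*(x^3 - x^2 - 12*x) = (x + 3)*(x + 4)*(x^2 - 4*x) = (x - 4)*(x + 3)*(x + 4)*(x)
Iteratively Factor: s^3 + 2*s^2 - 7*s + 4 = (s - 1)*(s^2 + 3*s - 4) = (s - 1)*(s + 4)*(s - 1)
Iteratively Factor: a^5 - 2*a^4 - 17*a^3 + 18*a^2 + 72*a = (a + 2)*(a^4 - 4*a^3 - 9*a^2 + 36*a) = (a - 4)*(a + 2)*(a^3 - 9*a) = a*(a - 4)*(a + 2)*(a^2 - 9) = a*(a - 4)*(a + 2)*(a + 3)*(a - 3)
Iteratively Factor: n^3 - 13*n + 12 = (n + 4)*(n^2 - 4*n + 3) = (n - 3)*(n + 4)*(n - 1)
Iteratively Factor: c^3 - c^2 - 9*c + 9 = (c + 3)*(c^2 - 4*c + 3) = (c - 3)*(c + 3)*(c - 1)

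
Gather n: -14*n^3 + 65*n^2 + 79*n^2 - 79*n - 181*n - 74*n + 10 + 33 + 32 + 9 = -14*n^3 + 144*n^2 - 334*n + 84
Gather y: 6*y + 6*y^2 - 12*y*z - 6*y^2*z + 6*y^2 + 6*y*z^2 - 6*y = y^2*(12 - 6*z) + y*(6*z^2 - 12*z)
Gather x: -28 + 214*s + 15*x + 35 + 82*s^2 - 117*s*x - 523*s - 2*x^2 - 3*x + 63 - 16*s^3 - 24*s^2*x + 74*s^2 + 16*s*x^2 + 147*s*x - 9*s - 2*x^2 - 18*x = -16*s^3 + 156*s^2 - 318*s + x^2*(16*s - 4) + x*(-24*s^2 + 30*s - 6) + 70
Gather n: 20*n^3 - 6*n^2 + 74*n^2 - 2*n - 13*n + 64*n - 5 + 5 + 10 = 20*n^3 + 68*n^2 + 49*n + 10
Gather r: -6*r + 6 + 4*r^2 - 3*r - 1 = 4*r^2 - 9*r + 5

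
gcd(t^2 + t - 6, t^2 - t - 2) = t - 2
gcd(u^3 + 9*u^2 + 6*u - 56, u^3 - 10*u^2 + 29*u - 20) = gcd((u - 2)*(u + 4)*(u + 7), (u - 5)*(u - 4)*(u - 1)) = 1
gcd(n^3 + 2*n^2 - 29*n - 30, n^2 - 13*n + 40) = n - 5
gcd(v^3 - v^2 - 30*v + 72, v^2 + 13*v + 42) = v + 6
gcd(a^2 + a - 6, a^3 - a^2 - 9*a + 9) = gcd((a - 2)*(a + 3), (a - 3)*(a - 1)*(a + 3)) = a + 3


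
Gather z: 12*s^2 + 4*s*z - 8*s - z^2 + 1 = 12*s^2 + 4*s*z - 8*s - z^2 + 1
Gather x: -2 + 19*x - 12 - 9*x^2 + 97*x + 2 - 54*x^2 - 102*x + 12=-63*x^2 + 14*x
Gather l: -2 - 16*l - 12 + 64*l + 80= 48*l + 66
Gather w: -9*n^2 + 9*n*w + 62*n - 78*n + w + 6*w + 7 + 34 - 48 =-9*n^2 - 16*n + w*(9*n + 7) - 7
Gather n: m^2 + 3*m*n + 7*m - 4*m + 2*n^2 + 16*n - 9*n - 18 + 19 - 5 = m^2 + 3*m + 2*n^2 + n*(3*m + 7) - 4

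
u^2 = u^2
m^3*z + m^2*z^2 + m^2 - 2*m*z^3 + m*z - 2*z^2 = (m - z)*(m + 2*z)*(m*z + 1)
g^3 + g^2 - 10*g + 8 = (g - 2)*(g - 1)*(g + 4)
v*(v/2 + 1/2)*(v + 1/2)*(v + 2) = v^4/2 + 7*v^3/4 + 7*v^2/4 + v/2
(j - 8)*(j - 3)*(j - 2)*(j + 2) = j^4 - 11*j^3 + 20*j^2 + 44*j - 96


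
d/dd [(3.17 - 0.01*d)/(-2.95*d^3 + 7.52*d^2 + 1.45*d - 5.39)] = (-0.059*d^3 + 28.1297*d^2 - 47.6768*d - 4.5426)/(8.7025*d^6 - 44.368*d^5 + 47.9954*d^4 + 53.609*d^3 - 78.9631*d^2 - 15.631*d + 29.0521)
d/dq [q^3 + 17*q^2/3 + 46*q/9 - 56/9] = 3*q^2 + 34*q/3 + 46/9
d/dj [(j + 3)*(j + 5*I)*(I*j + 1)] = 3*I*j^2 + j*(-8 + 6*I) - 12 + 5*I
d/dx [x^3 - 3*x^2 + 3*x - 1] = 3*x^2 - 6*x + 3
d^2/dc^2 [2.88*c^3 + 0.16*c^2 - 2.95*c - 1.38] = 17.28*c + 0.32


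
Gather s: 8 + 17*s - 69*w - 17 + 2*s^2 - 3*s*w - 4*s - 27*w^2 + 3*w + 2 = 2*s^2 + s*(13 - 3*w) - 27*w^2 - 66*w - 7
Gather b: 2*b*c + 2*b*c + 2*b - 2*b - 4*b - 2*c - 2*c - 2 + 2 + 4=b*(4*c - 4) - 4*c + 4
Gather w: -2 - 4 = -6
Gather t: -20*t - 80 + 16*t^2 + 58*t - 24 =16*t^2 + 38*t - 104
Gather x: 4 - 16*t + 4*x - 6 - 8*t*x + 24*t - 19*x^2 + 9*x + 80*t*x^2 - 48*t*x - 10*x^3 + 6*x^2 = 8*t - 10*x^3 + x^2*(80*t - 13) + x*(13 - 56*t) - 2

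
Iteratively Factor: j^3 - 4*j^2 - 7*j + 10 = (j - 5)*(j^2 + j - 2) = (j - 5)*(j + 2)*(j - 1)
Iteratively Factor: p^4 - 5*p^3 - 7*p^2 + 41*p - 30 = (p - 5)*(p^3 - 7*p + 6) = (p - 5)*(p - 1)*(p^2 + p - 6) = (p - 5)*(p - 2)*(p - 1)*(p + 3)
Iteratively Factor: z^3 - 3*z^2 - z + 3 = (z - 3)*(z^2 - 1) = (z - 3)*(z + 1)*(z - 1)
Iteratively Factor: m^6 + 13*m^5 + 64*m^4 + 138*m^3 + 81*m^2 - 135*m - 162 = (m + 2)*(m^5 + 11*m^4 + 42*m^3 + 54*m^2 - 27*m - 81) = (m + 2)*(m + 3)*(m^4 + 8*m^3 + 18*m^2 - 27) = (m - 1)*(m + 2)*(m + 3)*(m^3 + 9*m^2 + 27*m + 27) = (m - 1)*(m + 2)*(m + 3)^2*(m^2 + 6*m + 9) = (m - 1)*(m + 2)*(m + 3)^3*(m + 3)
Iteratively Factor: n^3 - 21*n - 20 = (n + 4)*(n^2 - 4*n - 5) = (n - 5)*(n + 4)*(n + 1)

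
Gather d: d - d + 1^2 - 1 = 0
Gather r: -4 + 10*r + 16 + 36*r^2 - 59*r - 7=36*r^2 - 49*r + 5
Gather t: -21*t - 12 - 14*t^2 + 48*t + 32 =-14*t^2 + 27*t + 20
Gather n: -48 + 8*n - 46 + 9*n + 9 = 17*n - 85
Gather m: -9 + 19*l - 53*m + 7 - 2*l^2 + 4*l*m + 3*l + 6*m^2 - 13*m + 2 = -2*l^2 + 22*l + 6*m^2 + m*(4*l - 66)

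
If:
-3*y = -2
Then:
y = 2/3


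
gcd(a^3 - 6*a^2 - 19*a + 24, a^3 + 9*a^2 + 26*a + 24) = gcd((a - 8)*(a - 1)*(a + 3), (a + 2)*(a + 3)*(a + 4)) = a + 3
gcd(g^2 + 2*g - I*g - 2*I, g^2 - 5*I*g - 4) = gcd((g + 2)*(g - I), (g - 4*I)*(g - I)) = g - I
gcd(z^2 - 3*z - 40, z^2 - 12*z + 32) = z - 8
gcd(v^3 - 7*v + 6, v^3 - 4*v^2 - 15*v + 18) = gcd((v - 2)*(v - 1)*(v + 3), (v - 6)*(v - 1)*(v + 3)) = v^2 + 2*v - 3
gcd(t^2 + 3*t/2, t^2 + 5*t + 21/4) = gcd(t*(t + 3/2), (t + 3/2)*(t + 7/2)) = t + 3/2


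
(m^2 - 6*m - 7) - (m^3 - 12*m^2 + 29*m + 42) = -m^3 + 13*m^2 - 35*m - 49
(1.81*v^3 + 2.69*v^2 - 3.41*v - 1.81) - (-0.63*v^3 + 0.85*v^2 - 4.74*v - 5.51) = 2.44*v^3 + 1.84*v^2 + 1.33*v + 3.7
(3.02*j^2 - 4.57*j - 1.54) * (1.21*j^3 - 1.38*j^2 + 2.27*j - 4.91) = 3.6542*j^5 - 9.6973*j^4 + 11.2986*j^3 - 23.0769*j^2 + 18.9429*j + 7.5614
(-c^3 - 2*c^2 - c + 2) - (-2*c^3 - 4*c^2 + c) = c^3 + 2*c^2 - 2*c + 2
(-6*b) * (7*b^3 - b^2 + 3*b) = -42*b^4 + 6*b^3 - 18*b^2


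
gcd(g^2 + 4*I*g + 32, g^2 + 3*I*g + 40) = g + 8*I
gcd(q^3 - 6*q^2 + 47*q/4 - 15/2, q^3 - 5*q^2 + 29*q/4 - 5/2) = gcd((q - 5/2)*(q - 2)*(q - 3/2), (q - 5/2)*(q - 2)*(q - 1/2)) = q^2 - 9*q/2 + 5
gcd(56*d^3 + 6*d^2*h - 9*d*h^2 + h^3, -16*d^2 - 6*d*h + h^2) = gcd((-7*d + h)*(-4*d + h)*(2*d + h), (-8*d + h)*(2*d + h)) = 2*d + h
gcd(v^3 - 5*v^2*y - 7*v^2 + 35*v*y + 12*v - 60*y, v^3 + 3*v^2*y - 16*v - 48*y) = v - 4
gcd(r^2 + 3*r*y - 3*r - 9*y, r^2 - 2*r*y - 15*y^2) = r + 3*y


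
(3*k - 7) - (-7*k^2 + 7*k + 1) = 7*k^2 - 4*k - 8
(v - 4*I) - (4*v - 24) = -3*v + 24 - 4*I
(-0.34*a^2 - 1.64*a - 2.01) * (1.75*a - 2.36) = -0.595*a^3 - 2.0676*a^2 + 0.3529*a + 4.7436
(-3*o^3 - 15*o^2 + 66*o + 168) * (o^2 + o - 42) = -3*o^5 - 18*o^4 + 177*o^3 + 864*o^2 - 2604*o - 7056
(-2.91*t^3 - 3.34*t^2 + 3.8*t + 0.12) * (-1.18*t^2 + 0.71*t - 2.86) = 3.4338*t^5 + 1.8751*t^4 + 1.4672*t^3 + 12.1088*t^2 - 10.7828*t - 0.3432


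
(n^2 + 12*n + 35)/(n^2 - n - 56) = (n + 5)/(n - 8)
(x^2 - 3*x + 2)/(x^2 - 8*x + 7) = (x - 2)/(x - 7)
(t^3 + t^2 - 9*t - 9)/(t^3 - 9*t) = (t + 1)/t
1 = 1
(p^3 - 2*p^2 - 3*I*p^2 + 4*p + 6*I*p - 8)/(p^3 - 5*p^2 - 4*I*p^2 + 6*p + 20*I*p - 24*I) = (p + I)/(p - 3)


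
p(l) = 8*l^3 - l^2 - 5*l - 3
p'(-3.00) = 217.00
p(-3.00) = -213.00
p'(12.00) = 3427.00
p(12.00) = 13617.00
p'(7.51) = 1333.58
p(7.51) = 3291.57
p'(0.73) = 6.33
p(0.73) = -4.07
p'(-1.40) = 44.84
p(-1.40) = -19.91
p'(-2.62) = 164.99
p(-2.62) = -140.64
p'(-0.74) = 9.62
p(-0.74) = -3.09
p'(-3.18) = 244.06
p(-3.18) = -254.47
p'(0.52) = 0.45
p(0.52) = -4.75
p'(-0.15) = -4.16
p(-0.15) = -2.30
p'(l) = 24*l^2 - 2*l - 5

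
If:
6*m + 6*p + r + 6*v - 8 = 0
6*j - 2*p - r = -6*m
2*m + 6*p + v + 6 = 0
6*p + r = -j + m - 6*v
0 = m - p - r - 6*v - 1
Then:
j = 126/31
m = 374/217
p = -19/31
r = 7802/217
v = -1252/217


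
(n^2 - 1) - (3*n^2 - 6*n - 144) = -2*n^2 + 6*n + 143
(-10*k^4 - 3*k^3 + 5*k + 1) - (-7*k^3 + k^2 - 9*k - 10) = -10*k^4 + 4*k^3 - k^2 + 14*k + 11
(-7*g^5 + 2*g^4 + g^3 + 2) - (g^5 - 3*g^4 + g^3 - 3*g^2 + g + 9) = -8*g^5 + 5*g^4 + 3*g^2 - g - 7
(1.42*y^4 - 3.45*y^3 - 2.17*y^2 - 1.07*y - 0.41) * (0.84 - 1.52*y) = -2.1584*y^5 + 6.4368*y^4 + 0.4004*y^3 - 0.1964*y^2 - 0.2756*y - 0.3444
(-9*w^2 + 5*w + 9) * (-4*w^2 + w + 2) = 36*w^4 - 29*w^3 - 49*w^2 + 19*w + 18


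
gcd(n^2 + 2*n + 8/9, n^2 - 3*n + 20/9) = 1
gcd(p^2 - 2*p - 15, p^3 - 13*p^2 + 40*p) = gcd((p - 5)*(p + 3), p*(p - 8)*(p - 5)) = p - 5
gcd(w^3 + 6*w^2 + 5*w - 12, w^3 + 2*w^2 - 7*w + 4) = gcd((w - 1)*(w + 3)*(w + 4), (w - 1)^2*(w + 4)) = w^2 + 3*w - 4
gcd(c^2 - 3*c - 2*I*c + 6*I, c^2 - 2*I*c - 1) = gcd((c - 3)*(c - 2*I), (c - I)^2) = 1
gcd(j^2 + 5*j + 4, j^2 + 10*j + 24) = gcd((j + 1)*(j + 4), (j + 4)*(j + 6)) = j + 4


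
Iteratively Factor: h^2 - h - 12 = (h - 4)*(h + 3)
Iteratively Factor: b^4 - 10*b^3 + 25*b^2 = (b - 5)*(b^3 - 5*b^2) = b*(b - 5)*(b^2 - 5*b) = b^2*(b - 5)*(b - 5)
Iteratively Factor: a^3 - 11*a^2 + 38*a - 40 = (a - 5)*(a^2 - 6*a + 8) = (a - 5)*(a - 2)*(a - 4)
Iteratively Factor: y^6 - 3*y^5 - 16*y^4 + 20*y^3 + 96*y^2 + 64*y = (y + 1)*(y^5 - 4*y^4 - 12*y^3 + 32*y^2 + 64*y) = (y + 1)*(y + 2)*(y^4 - 6*y^3 + 32*y) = (y + 1)*(y + 2)^2*(y^3 - 8*y^2 + 16*y) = (y - 4)*(y + 1)*(y + 2)^2*(y^2 - 4*y) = (y - 4)^2*(y + 1)*(y + 2)^2*(y)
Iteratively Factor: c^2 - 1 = (c - 1)*(c + 1)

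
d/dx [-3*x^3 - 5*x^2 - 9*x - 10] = -9*x^2 - 10*x - 9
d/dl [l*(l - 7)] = 2*l - 7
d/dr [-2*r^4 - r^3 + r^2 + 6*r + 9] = -8*r^3 - 3*r^2 + 2*r + 6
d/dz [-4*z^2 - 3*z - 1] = -8*z - 3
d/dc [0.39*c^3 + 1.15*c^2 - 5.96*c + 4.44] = 1.17*c^2 + 2.3*c - 5.96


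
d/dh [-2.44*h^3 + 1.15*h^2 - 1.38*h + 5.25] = -7.32*h^2 + 2.3*h - 1.38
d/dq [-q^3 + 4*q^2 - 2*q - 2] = -3*q^2 + 8*q - 2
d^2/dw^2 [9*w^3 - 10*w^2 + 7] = 54*w - 20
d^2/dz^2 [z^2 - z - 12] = 2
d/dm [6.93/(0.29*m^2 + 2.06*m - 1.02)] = (-4.0194*m - 14.2758)/(0.29*m^2 + 2.06*m - 1.02)^2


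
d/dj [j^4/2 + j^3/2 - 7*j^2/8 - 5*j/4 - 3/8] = 2*j^3 + 3*j^2/2 - 7*j/4 - 5/4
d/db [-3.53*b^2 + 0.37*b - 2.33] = 0.37 - 7.06*b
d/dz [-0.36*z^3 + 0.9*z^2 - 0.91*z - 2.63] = -1.08*z^2 + 1.8*z - 0.91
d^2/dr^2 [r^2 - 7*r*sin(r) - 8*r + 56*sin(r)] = 7*r*sin(r) - 56*sin(r) - 14*cos(r) + 2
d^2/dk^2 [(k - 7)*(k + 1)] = 2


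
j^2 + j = j*(j + 1)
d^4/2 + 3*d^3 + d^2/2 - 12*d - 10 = (d/2 + 1)*(d - 2)*(d + 1)*(d + 5)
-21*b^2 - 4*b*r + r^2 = (-7*b + r)*(3*b + r)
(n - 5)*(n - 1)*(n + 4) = n^3 - 2*n^2 - 19*n + 20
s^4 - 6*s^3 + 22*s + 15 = (s - 5)*(s - 3)*(s + 1)^2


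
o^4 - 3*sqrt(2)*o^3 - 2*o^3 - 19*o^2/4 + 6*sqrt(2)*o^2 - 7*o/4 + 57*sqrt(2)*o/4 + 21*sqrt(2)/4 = (o - 7/2)*(o + 1/2)*(o + 1)*(o - 3*sqrt(2))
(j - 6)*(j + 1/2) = j^2 - 11*j/2 - 3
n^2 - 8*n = n*(n - 8)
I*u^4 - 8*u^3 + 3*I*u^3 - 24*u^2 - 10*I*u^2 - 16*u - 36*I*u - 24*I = (u + 2)*(u + 2*I)*(u + 6*I)*(I*u + I)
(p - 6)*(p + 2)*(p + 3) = p^3 - p^2 - 24*p - 36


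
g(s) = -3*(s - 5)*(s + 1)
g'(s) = 12 - 6*s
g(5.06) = -1.09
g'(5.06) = -18.36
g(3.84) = 16.84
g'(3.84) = -11.04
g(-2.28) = -27.96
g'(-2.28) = 25.68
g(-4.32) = -92.83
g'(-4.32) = 37.92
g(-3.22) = -54.75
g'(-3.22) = 31.32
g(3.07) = 23.57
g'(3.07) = -6.42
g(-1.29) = -5.47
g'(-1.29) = 19.74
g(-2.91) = -45.32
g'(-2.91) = 29.46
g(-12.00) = -561.00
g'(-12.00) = 84.00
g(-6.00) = -165.00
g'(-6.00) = 48.00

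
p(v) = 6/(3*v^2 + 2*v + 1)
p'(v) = 6*(-6*v - 2)/(3*v^2 + 2*v + 1)^2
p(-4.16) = 0.13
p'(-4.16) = 0.07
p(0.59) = 1.86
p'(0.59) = -3.20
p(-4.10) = 0.14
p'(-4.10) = 0.07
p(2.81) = 0.20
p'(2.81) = -0.12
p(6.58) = 0.04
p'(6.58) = -0.01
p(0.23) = 3.71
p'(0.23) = -7.74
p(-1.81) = 0.83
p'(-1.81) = 1.02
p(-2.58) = 0.38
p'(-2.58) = 0.32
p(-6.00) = 0.06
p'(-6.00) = 0.02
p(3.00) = 0.18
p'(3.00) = -0.10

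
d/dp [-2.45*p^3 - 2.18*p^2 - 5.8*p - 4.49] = -7.35*p^2 - 4.36*p - 5.8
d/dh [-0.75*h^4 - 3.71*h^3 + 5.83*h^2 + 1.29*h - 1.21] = -3.0*h^3 - 11.13*h^2 + 11.66*h + 1.29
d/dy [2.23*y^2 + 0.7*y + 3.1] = 4.46*y + 0.7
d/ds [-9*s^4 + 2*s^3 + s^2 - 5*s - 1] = -36*s^3 + 6*s^2 + 2*s - 5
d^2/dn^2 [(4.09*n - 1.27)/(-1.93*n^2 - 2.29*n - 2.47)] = (-(3.86*n + 2.29)*(4.09*n - 1.27)*(7.72*n + 4.58) + (47.3622*n + 13.83)*(1.93*n^2 + 2.29*n + 2.47))/(1.93*n^2 + 2.29*n + 2.47)^3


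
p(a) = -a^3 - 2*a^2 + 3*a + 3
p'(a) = -3*a^2 - 4*a + 3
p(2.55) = -18.94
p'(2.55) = -26.71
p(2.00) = -7.00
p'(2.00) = -17.00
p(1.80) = -3.91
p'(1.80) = -13.92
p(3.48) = -52.92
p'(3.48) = -47.25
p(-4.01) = 23.29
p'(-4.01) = -29.20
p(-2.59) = -0.81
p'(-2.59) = -6.76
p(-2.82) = 1.06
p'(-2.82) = -9.58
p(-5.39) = 85.32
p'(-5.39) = -62.60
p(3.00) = -33.00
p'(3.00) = -36.00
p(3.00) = -33.00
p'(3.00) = -36.00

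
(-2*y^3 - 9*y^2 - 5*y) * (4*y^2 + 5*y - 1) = -8*y^5 - 46*y^4 - 63*y^3 - 16*y^2 + 5*y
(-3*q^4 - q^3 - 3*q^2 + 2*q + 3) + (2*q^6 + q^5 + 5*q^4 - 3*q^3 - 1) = 2*q^6 + q^5 + 2*q^4 - 4*q^3 - 3*q^2 + 2*q + 2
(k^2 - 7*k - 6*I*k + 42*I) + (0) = k^2 - 7*k - 6*I*k + 42*I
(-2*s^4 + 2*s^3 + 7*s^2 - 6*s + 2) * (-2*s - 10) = 4*s^5 + 16*s^4 - 34*s^3 - 58*s^2 + 56*s - 20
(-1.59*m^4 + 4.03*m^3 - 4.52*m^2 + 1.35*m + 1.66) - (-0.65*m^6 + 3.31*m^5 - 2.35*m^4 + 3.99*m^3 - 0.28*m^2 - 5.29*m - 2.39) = 0.65*m^6 - 3.31*m^5 + 0.76*m^4 + 0.04*m^3 - 4.24*m^2 + 6.64*m + 4.05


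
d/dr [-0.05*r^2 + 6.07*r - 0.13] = 6.07 - 0.1*r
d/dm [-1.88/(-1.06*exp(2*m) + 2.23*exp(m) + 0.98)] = (4.1924 - 3.9856*exp(m))*exp(m)/(-1.06*exp(2*m) + 2.23*exp(m) + 0.98)^2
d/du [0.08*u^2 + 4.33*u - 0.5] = 0.16*u + 4.33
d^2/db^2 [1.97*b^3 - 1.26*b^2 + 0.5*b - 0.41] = 11.82*b - 2.52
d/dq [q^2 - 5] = 2*q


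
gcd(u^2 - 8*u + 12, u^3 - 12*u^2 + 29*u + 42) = u - 6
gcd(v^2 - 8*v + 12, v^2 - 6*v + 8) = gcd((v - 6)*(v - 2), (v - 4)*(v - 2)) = v - 2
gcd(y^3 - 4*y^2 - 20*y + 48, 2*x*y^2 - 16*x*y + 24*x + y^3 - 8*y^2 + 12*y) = y^2 - 8*y + 12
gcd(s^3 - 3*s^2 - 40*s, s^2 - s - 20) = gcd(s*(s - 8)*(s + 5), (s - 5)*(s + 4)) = 1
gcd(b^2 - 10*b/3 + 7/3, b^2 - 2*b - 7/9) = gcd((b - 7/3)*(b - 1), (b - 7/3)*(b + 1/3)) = b - 7/3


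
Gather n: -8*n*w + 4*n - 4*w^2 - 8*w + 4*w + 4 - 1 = n*(4 - 8*w) - 4*w^2 - 4*w + 3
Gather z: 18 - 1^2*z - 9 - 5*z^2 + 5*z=-5*z^2 + 4*z + 9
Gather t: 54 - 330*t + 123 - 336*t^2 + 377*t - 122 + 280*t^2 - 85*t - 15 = -56*t^2 - 38*t + 40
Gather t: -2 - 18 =-20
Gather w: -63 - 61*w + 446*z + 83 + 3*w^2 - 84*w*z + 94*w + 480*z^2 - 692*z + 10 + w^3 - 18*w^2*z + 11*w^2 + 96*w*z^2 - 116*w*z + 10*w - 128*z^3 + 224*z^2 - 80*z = w^3 + w^2*(14 - 18*z) + w*(96*z^2 - 200*z + 43) - 128*z^3 + 704*z^2 - 326*z + 30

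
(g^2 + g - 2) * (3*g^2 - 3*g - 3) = 3*g^4 - 12*g^2 + 3*g + 6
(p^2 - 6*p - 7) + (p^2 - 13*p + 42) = 2*p^2 - 19*p + 35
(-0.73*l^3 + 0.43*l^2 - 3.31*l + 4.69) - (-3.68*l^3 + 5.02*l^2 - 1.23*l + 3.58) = 2.95*l^3 - 4.59*l^2 - 2.08*l + 1.11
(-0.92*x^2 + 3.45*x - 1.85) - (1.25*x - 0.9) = -0.92*x^2 + 2.2*x - 0.95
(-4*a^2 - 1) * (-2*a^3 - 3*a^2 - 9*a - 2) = 8*a^5 + 12*a^4 + 38*a^3 + 11*a^2 + 9*a + 2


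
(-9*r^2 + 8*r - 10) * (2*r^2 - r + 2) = -18*r^4 + 25*r^3 - 46*r^2 + 26*r - 20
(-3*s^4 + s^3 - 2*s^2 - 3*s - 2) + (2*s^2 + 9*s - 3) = -3*s^4 + s^3 + 6*s - 5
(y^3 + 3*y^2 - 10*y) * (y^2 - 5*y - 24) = y^5 - 2*y^4 - 49*y^3 - 22*y^2 + 240*y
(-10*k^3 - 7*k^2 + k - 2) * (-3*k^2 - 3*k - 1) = 30*k^5 + 51*k^4 + 28*k^3 + 10*k^2 + 5*k + 2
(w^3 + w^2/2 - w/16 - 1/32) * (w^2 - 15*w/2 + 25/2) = w^5 - 7*w^4 + 139*w^3/16 + 107*w^2/16 - 35*w/64 - 25/64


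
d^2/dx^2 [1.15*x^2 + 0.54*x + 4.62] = 2.30000000000000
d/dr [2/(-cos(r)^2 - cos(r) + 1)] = -2*(2*cos(r) + 1)*sin(r)/(sin(r)^2 - cos(r))^2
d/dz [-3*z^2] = -6*z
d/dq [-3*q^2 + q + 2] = 1 - 6*q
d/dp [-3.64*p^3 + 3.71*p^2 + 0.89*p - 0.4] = -10.92*p^2 + 7.42*p + 0.89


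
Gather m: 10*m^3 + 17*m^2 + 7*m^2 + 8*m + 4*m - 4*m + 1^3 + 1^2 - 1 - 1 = 10*m^3 + 24*m^2 + 8*m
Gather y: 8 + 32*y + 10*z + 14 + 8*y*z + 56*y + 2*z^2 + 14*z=y*(8*z + 88) + 2*z^2 + 24*z + 22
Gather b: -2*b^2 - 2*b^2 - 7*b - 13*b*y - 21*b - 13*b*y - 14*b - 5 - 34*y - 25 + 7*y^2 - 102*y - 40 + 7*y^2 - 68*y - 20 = -4*b^2 + b*(-26*y - 42) + 14*y^2 - 204*y - 90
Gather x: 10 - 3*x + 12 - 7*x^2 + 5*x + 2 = -7*x^2 + 2*x + 24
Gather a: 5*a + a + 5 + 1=6*a + 6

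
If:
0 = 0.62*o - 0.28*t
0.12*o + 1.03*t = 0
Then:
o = 0.00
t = 0.00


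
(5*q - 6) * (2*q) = 10*q^2 - 12*q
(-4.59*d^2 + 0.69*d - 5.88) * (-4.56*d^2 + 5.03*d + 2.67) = 20.9304*d^4 - 26.2341*d^3 + 18.0282*d^2 - 27.7341*d - 15.6996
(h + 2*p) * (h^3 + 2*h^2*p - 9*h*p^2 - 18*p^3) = h^4 + 4*h^3*p - 5*h^2*p^2 - 36*h*p^3 - 36*p^4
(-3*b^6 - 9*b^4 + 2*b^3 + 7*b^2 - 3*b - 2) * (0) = 0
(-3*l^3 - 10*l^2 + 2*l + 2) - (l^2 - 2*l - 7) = -3*l^3 - 11*l^2 + 4*l + 9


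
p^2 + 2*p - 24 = (p - 4)*(p + 6)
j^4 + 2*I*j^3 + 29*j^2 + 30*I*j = j*(j - 5*I)*(j + I)*(j + 6*I)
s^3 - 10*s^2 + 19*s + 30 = (s - 6)*(s - 5)*(s + 1)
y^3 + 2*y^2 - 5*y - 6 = (y - 2)*(y + 1)*(y + 3)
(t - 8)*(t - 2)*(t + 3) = t^3 - 7*t^2 - 14*t + 48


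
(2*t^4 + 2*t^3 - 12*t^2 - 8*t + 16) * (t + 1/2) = 2*t^5 + 3*t^4 - 11*t^3 - 14*t^2 + 12*t + 8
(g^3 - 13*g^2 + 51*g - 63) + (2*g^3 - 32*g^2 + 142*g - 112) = 3*g^3 - 45*g^2 + 193*g - 175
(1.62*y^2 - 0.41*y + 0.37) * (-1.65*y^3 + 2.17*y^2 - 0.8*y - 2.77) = -2.673*y^5 + 4.1919*y^4 - 2.7962*y^3 - 3.3565*y^2 + 0.8397*y - 1.0249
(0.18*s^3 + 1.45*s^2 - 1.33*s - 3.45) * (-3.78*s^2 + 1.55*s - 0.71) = -0.6804*s^5 - 5.202*s^4 + 7.1471*s^3 + 9.95*s^2 - 4.4032*s + 2.4495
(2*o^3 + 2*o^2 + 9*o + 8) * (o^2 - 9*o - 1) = 2*o^5 - 16*o^4 - 11*o^3 - 75*o^2 - 81*o - 8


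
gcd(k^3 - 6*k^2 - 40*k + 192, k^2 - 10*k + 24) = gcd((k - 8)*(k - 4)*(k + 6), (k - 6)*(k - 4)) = k - 4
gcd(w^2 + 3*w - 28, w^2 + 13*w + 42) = w + 7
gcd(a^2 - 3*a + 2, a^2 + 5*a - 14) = a - 2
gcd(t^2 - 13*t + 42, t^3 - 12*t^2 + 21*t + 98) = t - 7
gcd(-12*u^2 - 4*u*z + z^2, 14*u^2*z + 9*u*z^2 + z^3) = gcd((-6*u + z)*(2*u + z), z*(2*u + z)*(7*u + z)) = 2*u + z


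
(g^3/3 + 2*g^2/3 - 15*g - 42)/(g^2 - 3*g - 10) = (-g^3 - 2*g^2 + 45*g + 126)/(3*(-g^2 + 3*g + 10))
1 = 1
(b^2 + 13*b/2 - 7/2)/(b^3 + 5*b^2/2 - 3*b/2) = (b + 7)/(b*(b + 3))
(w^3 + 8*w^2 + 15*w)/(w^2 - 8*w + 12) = w*(w^2 + 8*w + 15)/(w^2 - 8*w + 12)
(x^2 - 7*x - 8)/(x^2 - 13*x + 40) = (x + 1)/(x - 5)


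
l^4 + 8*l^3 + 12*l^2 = l^2*(l + 2)*(l + 6)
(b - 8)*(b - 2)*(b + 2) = b^3 - 8*b^2 - 4*b + 32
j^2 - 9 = (j - 3)*(j + 3)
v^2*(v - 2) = v^3 - 2*v^2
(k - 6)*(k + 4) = k^2 - 2*k - 24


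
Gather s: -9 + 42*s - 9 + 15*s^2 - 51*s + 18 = 15*s^2 - 9*s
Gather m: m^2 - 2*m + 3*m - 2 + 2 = m^2 + m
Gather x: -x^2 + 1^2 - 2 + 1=-x^2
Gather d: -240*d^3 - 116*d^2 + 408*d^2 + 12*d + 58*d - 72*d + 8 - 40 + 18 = -240*d^3 + 292*d^2 - 2*d - 14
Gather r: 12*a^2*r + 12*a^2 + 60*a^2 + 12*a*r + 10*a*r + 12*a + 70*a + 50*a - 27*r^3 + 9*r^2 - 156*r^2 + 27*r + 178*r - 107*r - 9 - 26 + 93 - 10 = 72*a^2 + 132*a - 27*r^3 - 147*r^2 + r*(12*a^2 + 22*a + 98) + 48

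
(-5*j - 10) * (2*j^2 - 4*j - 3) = -10*j^3 + 55*j + 30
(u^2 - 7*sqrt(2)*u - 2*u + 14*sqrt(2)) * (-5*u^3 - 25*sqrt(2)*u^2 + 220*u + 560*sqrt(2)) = -5*u^5 + 10*u^4 + 10*sqrt(2)*u^4 - 20*sqrt(2)*u^3 + 570*u^3 - 980*sqrt(2)*u^2 - 1140*u^2 - 7840*u + 1960*sqrt(2)*u + 15680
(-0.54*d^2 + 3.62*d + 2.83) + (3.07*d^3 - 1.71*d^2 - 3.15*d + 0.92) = 3.07*d^3 - 2.25*d^2 + 0.47*d + 3.75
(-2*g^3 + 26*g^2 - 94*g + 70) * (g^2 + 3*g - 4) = -2*g^5 + 20*g^4 - 8*g^3 - 316*g^2 + 586*g - 280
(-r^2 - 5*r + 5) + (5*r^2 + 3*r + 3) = 4*r^2 - 2*r + 8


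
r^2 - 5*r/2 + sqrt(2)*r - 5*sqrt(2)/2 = (r - 5/2)*(r + sqrt(2))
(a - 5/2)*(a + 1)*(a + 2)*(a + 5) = a^4 + 11*a^3/2 - 3*a^2 - 65*a/2 - 25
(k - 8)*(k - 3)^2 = k^3 - 14*k^2 + 57*k - 72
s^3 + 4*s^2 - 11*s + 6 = (s - 1)^2*(s + 6)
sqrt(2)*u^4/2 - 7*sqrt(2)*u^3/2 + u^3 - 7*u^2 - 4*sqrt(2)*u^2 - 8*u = u*(u - 8)*(u + sqrt(2))*(sqrt(2)*u/2 + sqrt(2)/2)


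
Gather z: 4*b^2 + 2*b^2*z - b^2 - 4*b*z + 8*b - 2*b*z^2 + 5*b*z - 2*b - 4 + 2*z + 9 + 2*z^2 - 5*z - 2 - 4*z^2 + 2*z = 3*b^2 + 6*b + z^2*(-2*b - 2) + z*(2*b^2 + b - 1) + 3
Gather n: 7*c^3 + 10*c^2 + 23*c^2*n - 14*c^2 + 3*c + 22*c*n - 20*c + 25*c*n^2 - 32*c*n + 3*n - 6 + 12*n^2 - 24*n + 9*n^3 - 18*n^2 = 7*c^3 - 4*c^2 - 17*c + 9*n^3 + n^2*(25*c - 6) + n*(23*c^2 - 10*c - 21) - 6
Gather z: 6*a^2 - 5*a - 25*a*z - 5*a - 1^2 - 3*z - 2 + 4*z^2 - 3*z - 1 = 6*a^2 - 10*a + 4*z^2 + z*(-25*a - 6) - 4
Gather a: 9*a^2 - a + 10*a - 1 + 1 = 9*a^2 + 9*a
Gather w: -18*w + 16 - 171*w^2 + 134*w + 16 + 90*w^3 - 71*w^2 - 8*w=90*w^3 - 242*w^2 + 108*w + 32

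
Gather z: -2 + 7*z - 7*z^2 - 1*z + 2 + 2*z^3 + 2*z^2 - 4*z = 2*z^3 - 5*z^2 + 2*z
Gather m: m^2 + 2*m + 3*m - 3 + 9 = m^2 + 5*m + 6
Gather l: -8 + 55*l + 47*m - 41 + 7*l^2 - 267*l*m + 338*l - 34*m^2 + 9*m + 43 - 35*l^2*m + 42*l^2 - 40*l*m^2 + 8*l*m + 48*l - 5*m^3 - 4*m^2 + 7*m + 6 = l^2*(49 - 35*m) + l*(-40*m^2 - 259*m + 441) - 5*m^3 - 38*m^2 + 63*m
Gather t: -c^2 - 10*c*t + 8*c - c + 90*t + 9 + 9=-c^2 + 7*c + t*(90 - 10*c) + 18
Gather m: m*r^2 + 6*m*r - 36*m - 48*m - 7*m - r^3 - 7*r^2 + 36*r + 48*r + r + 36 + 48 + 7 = m*(r^2 + 6*r - 91) - r^3 - 7*r^2 + 85*r + 91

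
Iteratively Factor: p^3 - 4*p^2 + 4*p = (p - 2)*(p^2 - 2*p) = (p - 2)^2*(p)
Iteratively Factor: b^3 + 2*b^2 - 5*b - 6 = (b + 3)*(b^2 - b - 2) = (b + 1)*(b + 3)*(b - 2)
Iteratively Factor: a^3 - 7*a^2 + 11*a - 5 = (a - 1)*(a^2 - 6*a + 5) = (a - 5)*(a - 1)*(a - 1)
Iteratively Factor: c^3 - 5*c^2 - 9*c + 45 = (c - 3)*(c^2 - 2*c - 15) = (c - 3)*(c + 3)*(c - 5)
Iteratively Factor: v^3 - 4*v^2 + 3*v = (v - 1)*(v^2 - 3*v) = v*(v - 1)*(v - 3)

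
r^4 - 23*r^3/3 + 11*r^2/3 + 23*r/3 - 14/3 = (r - 7)*(r - 1)*(r - 2/3)*(r + 1)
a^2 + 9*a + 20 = (a + 4)*(a + 5)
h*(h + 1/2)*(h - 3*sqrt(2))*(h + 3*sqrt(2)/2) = h^4 - 3*sqrt(2)*h^3/2 + h^3/2 - 9*h^2 - 3*sqrt(2)*h^2/4 - 9*h/2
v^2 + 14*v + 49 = (v + 7)^2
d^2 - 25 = (d - 5)*(d + 5)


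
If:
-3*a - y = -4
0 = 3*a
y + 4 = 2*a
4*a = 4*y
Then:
No Solution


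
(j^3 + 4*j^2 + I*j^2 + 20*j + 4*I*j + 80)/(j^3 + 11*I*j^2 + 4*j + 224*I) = (j^2 + j*(4 + 5*I) + 20*I)/(j^2 + 15*I*j - 56)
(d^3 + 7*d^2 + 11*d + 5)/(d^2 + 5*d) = d + 2 + 1/d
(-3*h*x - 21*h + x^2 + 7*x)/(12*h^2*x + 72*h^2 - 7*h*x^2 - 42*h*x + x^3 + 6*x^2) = (x + 7)/(-4*h*x - 24*h + x^2 + 6*x)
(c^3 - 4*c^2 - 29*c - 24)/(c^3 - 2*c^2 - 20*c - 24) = (-c^3 + 4*c^2 + 29*c + 24)/(-c^3 + 2*c^2 + 20*c + 24)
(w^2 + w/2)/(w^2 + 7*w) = (w + 1/2)/(w + 7)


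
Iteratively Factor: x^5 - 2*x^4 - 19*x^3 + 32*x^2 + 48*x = (x + 1)*(x^4 - 3*x^3 - 16*x^2 + 48*x) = (x + 1)*(x + 4)*(x^3 - 7*x^2 + 12*x) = (x - 3)*(x + 1)*(x + 4)*(x^2 - 4*x) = x*(x - 3)*(x + 1)*(x + 4)*(x - 4)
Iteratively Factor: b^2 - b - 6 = (b - 3)*(b + 2)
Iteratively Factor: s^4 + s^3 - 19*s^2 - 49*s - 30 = (s + 2)*(s^3 - s^2 - 17*s - 15) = (s - 5)*(s + 2)*(s^2 + 4*s + 3) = (s - 5)*(s + 2)*(s + 3)*(s + 1)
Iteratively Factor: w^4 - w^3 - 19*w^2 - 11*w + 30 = (w + 2)*(w^3 - 3*w^2 - 13*w + 15) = (w + 2)*(w + 3)*(w^2 - 6*w + 5) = (w - 1)*(w + 2)*(w + 3)*(w - 5)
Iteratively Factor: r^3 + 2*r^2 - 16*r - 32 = (r + 2)*(r^2 - 16) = (r - 4)*(r + 2)*(r + 4)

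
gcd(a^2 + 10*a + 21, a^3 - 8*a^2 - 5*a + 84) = a + 3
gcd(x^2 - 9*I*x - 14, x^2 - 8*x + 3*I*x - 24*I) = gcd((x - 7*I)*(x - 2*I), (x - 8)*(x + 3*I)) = 1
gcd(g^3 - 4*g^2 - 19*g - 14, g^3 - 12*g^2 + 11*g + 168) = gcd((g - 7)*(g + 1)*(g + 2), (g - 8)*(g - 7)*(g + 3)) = g - 7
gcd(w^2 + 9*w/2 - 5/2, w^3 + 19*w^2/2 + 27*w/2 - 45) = w + 5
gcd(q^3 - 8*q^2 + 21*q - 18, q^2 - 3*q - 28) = 1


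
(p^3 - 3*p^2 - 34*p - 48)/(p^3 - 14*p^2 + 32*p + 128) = (p + 3)/(p - 8)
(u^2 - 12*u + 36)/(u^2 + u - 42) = (u - 6)/(u + 7)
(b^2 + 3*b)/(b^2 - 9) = b/(b - 3)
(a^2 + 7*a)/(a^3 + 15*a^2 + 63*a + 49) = a/(a^2 + 8*a + 7)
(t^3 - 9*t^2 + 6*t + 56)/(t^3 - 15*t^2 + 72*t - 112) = (t + 2)/(t - 4)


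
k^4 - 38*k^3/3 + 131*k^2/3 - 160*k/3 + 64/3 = (k - 8)*(k - 8/3)*(k - 1)^2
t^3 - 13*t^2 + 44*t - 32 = (t - 8)*(t - 4)*(t - 1)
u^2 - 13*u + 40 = (u - 8)*(u - 5)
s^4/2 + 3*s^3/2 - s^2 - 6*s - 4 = (s/2 + 1)*(s - 2)*(s + 1)*(s + 2)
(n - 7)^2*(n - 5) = n^3 - 19*n^2 + 119*n - 245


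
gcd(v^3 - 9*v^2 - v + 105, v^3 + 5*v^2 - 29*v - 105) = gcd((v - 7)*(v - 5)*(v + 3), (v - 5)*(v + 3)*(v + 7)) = v^2 - 2*v - 15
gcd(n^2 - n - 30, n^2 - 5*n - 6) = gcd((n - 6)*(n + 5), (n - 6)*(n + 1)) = n - 6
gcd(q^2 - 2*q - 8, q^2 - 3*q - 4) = q - 4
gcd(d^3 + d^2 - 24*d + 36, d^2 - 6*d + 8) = d - 2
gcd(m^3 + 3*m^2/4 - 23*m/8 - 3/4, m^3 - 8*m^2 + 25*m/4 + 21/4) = m - 3/2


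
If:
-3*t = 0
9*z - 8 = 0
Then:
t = 0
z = 8/9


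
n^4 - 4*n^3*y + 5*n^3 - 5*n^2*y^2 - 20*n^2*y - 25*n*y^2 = n*(n + 5)*(n - 5*y)*(n + y)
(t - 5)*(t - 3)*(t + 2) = t^3 - 6*t^2 - t + 30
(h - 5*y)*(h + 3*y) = h^2 - 2*h*y - 15*y^2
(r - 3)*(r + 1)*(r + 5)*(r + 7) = r^4 + 10*r^3 + 8*r^2 - 106*r - 105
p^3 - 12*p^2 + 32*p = p*(p - 8)*(p - 4)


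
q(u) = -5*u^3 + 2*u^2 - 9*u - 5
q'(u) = -15*u^2 + 4*u - 9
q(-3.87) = 349.59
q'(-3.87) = -249.13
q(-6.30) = 1381.32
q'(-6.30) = -629.55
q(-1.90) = 53.62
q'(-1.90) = -70.75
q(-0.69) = 3.80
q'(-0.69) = -18.90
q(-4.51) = 534.94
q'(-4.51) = -332.14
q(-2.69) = 131.01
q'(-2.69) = -128.30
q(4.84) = -568.61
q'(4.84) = -341.02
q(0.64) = -11.25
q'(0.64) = -12.58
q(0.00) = -5.00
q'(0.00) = -9.00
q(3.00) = -149.00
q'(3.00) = -132.00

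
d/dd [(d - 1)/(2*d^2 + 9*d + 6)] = (2*d^2 + 9*d - (d - 1)*(4*d + 9) + 6)/(2*d^2 + 9*d + 6)^2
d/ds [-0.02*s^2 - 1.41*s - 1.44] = -0.04*s - 1.41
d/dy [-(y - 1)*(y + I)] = -2*y + 1 - I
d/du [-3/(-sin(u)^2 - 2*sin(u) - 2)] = -6*(sin(u) + 1)*cos(u)/(sin(u)^2 + 2*sin(u) + 2)^2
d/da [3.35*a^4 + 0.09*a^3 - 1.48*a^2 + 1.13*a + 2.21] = 13.4*a^3 + 0.27*a^2 - 2.96*a + 1.13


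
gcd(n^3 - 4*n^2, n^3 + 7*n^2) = n^2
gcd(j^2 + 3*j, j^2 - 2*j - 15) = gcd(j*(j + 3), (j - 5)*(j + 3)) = j + 3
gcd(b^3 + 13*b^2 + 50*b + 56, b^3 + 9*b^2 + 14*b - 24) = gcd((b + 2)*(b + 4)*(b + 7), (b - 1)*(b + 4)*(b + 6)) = b + 4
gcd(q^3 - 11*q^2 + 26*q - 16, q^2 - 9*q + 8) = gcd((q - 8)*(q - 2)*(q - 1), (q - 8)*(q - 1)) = q^2 - 9*q + 8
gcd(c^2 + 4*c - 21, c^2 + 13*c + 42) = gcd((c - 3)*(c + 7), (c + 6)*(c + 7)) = c + 7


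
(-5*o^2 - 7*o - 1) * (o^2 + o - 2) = -5*o^4 - 12*o^3 + 2*o^2 + 13*o + 2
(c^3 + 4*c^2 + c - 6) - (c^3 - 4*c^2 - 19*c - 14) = 8*c^2 + 20*c + 8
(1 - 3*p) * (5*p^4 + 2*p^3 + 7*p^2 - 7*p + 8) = -15*p^5 - p^4 - 19*p^3 + 28*p^2 - 31*p + 8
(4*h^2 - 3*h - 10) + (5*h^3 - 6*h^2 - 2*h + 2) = 5*h^3 - 2*h^2 - 5*h - 8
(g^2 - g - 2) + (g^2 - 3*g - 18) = 2*g^2 - 4*g - 20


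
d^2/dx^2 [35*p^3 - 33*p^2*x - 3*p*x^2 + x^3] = -6*p + 6*x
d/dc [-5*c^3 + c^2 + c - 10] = -15*c^2 + 2*c + 1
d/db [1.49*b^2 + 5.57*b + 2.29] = 2.98*b + 5.57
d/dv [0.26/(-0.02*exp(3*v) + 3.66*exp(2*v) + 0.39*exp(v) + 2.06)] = (0.0156*exp(2*v) - 1.9032*exp(v) - 0.1014)*exp(v)/(-0.02*exp(3*v) + 3.66*exp(2*v) + 0.39*exp(v) + 2.06)^2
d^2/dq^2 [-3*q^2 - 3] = -6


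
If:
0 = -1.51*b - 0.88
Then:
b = -0.58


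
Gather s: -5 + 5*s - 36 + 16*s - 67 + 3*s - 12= 24*s - 120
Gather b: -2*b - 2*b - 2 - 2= -4*b - 4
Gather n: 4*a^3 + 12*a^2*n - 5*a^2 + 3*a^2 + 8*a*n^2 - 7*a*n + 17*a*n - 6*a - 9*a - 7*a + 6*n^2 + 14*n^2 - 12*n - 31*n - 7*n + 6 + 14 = 4*a^3 - 2*a^2 - 22*a + n^2*(8*a + 20) + n*(12*a^2 + 10*a - 50) + 20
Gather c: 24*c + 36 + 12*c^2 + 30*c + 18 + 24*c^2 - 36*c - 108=36*c^2 + 18*c - 54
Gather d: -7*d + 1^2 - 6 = -7*d - 5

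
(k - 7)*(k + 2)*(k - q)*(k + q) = k^4 - 5*k^3 - k^2*q^2 - 14*k^2 + 5*k*q^2 + 14*q^2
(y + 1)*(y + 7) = y^2 + 8*y + 7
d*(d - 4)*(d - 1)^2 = d^4 - 6*d^3 + 9*d^2 - 4*d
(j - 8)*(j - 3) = j^2 - 11*j + 24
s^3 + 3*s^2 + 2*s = s*(s + 1)*(s + 2)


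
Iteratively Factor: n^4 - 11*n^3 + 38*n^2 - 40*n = (n - 2)*(n^3 - 9*n^2 + 20*n) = (n - 5)*(n - 2)*(n^2 - 4*n) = (n - 5)*(n - 4)*(n - 2)*(n)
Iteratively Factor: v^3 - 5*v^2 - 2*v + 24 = (v - 4)*(v^2 - v - 6) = (v - 4)*(v + 2)*(v - 3)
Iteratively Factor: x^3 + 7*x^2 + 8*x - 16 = (x + 4)*(x^2 + 3*x - 4) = (x - 1)*(x + 4)*(x + 4)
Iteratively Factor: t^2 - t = (t - 1)*(t)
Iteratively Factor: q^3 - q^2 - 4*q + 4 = (q - 1)*(q^2 - 4) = (q - 2)*(q - 1)*(q + 2)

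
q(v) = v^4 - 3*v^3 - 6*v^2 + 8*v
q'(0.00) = 8.00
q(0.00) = 0.00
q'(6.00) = 476.00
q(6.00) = 480.00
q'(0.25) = 4.50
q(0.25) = 1.58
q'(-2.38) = -68.34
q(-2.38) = 19.50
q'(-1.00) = 7.00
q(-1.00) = -10.00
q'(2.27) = -18.83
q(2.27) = -21.30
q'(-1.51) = -8.17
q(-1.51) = -10.23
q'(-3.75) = -284.50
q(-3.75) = 241.58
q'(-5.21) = -739.46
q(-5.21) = 956.52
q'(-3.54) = -239.75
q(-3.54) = 186.62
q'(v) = 4*v^3 - 9*v^2 - 12*v + 8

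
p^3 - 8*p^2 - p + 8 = (p - 8)*(p - 1)*(p + 1)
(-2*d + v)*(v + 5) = -2*d*v - 10*d + v^2 + 5*v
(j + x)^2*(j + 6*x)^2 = j^4 + 14*j^3*x + 61*j^2*x^2 + 84*j*x^3 + 36*x^4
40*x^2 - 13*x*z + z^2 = (-8*x + z)*(-5*x + z)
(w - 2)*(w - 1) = w^2 - 3*w + 2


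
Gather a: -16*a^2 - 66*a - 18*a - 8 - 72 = -16*a^2 - 84*a - 80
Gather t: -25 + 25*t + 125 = 25*t + 100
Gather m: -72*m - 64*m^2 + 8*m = -64*m^2 - 64*m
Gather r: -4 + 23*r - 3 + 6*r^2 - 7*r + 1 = 6*r^2 + 16*r - 6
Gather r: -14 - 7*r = -7*r - 14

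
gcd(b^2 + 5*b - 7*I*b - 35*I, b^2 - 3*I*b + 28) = b - 7*I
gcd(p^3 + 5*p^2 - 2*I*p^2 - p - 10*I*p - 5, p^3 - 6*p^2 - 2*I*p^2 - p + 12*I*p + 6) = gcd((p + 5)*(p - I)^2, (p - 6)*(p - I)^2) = p^2 - 2*I*p - 1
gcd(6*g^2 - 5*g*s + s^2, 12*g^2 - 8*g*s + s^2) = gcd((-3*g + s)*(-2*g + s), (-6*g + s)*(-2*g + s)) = -2*g + s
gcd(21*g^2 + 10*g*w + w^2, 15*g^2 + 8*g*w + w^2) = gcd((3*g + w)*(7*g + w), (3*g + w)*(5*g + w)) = 3*g + w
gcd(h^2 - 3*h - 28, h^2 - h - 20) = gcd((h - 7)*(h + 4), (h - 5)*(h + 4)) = h + 4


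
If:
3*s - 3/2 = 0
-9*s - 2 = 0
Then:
No Solution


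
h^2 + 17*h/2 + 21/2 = (h + 3/2)*(h + 7)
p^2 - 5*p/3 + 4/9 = (p - 4/3)*(p - 1/3)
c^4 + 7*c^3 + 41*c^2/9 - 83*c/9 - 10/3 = (c - 1)*(c + 1/3)*(c + 5/3)*(c + 6)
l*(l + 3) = l^2 + 3*l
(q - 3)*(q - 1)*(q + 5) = q^3 + q^2 - 17*q + 15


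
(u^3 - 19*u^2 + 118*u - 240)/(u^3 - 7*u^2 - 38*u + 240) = (u - 6)/(u + 6)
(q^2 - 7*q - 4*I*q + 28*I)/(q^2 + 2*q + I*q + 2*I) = (q^2 - q*(7 + 4*I) + 28*I)/(q^2 + q*(2 + I) + 2*I)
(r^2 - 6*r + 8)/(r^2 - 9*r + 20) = (r - 2)/(r - 5)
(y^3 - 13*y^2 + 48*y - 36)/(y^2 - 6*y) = y - 7 + 6/y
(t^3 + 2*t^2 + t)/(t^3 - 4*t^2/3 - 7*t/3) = 3*(t + 1)/(3*t - 7)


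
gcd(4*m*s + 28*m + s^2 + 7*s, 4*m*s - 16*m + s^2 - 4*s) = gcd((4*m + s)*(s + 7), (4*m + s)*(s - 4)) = 4*m + s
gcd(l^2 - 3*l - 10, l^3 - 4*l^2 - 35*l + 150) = l - 5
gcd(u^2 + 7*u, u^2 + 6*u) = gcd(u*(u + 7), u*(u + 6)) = u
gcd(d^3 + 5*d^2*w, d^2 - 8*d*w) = d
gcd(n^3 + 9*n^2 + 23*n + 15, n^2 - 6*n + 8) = 1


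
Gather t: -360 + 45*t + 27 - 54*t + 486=153 - 9*t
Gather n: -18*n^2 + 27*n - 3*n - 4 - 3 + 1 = -18*n^2 + 24*n - 6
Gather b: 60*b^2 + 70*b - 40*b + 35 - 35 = 60*b^2 + 30*b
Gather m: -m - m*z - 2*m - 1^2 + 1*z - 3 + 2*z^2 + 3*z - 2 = m*(-z - 3) + 2*z^2 + 4*z - 6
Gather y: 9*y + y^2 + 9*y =y^2 + 18*y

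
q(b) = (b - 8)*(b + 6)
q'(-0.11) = -2.22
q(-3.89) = -25.09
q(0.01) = -48.02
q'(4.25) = 6.50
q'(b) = 2*b - 2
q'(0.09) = -1.82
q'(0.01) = -1.98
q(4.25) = -38.44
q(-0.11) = -47.77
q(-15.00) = 207.00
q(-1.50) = -42.75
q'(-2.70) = -7.40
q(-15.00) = 207.00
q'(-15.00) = -32.00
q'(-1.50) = -5.00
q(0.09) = -48.17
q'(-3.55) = -9.10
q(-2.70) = -35.31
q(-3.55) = -28.30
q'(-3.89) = -9.78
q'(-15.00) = -32.00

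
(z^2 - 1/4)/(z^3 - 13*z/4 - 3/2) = (2*z - 1)/(2*z^2 - z - 6)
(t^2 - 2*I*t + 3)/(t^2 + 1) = (t - 3*I)/(t - I)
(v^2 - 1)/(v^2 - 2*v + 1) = (v + 1)/(v - 1)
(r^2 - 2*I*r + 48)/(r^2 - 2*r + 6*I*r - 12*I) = (r - 8*I)/(r - 2)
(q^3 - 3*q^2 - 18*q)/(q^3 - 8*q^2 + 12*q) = (q + 3)/(q - 2)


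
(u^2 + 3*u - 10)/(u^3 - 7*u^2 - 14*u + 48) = (u + 5)/(u^2 - 5*u - 24)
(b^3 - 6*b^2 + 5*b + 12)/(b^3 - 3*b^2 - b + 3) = (b - 4)/(b - 1)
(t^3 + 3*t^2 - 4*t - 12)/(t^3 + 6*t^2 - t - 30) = (t + 2)/(t + 5)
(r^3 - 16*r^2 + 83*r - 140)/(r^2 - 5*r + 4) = (r^2 - 12*r + 35)/(r - 1)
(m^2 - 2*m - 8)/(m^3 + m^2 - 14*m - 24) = 1/(m + 3)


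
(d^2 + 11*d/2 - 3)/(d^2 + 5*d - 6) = (d - 1/2)/(d - 1)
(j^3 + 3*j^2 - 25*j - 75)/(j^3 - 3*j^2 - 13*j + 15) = (j + 5)/(j - 1)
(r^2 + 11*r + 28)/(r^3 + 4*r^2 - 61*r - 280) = (r + 4)/(r^2 - 3*r - 40)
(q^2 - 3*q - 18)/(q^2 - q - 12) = (q - 6)/(q - 4)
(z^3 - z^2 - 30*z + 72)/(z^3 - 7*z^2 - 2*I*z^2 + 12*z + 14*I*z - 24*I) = (z + 6)/(z - 2*I)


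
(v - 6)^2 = v^2 - 12*v + 36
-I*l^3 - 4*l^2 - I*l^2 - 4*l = l*(l - 4*I)*(-I*l - I)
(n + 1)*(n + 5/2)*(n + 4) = n^3 + 15*n^2/2 + 33*n/2 + 10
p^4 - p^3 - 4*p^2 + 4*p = p*(p - 2)*(p - 1)*(p + 2)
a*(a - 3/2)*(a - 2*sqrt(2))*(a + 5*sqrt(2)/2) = a^4 - 3*a^3/2 + sqrt(2)*a^3/2 - 10*a^2 - 3*sqrt(2)*a^2/4 + 15*a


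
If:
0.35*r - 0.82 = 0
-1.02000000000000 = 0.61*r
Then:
No Solution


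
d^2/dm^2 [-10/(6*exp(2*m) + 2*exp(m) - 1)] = 20*(-4*(6*exp(m) + 1)^2*exp(m) + (12*exp(m) + 1)*(6*exp(2*m) + 2*exp(m) - 1))*exp(m)/(6*exp(2*m) + 2*exp(m) - 1)^3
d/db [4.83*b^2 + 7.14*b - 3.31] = 9.66*b + 7.14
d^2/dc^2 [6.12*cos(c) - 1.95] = -6.12*cos(c)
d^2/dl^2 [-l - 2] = 0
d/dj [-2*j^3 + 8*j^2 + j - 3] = -6*j^2 + 16*j + 1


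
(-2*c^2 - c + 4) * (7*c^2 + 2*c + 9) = -14*c^4 - 11*c^3 + 8*c^2 - c + 36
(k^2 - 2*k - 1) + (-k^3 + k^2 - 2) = -k^3 + 2*k^2 - 2*k - 3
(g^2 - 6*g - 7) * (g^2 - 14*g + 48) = g^4 - 20*g^3 + 125*g^2 - 190*g - 336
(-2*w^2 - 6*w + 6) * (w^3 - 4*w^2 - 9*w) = -2*w^5 + 2*w^4 + 48*w^3 + 30*w^2 - 54*w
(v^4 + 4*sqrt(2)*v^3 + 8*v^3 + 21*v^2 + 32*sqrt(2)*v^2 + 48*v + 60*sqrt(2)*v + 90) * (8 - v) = -v^5 - 4*sqrt(2)*v^4 + 43*v^3 + 120*v^2 + 196*sqrt(2)*v^2 + 294*v + 480*sqrt(2)*v + 720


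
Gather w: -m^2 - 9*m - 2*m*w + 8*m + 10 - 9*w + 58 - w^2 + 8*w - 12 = -m^2 - m - w^2 + w*(-2*m - 1) + 56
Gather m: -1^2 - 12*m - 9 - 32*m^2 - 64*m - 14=-32*m^2 - 76*m - 24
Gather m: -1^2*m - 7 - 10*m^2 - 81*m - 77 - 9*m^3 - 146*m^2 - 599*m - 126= -9*m^3 - 156*m^2 - 681*m - 210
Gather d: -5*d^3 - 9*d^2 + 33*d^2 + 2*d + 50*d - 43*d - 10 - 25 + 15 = -5*d^3 + 24*d^2 + 9*d - 20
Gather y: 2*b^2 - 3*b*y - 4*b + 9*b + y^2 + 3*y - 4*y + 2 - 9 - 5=2*b^2 + 5*b + y^2 + y*(-3*b - 1) - 12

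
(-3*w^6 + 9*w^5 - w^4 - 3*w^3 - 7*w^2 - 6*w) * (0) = 0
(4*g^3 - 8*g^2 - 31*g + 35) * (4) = 16*g^3 - 32*g^2 - 124*g + 140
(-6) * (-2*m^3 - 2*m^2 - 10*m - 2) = 12*m^3 + 12*m^2 + 60*m + 12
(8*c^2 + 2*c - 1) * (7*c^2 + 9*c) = 56*c^4 + 86*c^3 + 11*c^2 - 9*c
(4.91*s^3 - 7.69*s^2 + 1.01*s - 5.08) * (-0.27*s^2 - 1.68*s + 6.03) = -1.3257*s^5 - 6.1725*s^4 + 42.2538*s^3 - 46.6959*s^2 + 14.6247*s - 30.6324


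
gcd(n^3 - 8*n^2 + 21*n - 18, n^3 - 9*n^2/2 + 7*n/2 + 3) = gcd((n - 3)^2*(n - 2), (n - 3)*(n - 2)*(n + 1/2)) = n^2 - 5*n + 6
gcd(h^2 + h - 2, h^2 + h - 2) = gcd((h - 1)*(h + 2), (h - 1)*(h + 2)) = h^2 + h - 2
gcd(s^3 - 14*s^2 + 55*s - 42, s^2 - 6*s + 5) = s - 1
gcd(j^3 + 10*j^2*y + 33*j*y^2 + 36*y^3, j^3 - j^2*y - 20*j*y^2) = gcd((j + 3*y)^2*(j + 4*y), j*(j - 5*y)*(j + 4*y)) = j + 4*y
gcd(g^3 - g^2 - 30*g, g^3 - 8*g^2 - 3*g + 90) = g - 6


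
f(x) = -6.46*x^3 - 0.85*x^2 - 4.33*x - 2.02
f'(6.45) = -821.55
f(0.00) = -2.02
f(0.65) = -6.97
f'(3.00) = -183.85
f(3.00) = -197.08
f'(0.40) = -8.11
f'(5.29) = -555.65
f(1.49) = -31.73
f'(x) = -19.38*x^2 - 1.7*x - 4.33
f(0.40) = -4.30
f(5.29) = -1005.02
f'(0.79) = -17.77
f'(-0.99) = -21.64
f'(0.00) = -4.33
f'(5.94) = -698.22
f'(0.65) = -13.62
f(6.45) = -1798.76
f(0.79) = -9.16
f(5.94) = -1411.65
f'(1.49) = -49.89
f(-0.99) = 7.70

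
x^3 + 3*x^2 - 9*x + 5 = (x - 1)^2*(x + 5)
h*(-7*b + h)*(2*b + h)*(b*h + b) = -14*b^3*h^2 - 14*b^3*h - 5*b^2*h^3 - 5*b^2*h^2 + b*h^4 + b*h^3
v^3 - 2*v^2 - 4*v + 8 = (v - 2)^2*(v + 2)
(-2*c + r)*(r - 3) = -2*c*r + 6*c + r^2 - 3*r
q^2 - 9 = (q - 3)*(q + 3)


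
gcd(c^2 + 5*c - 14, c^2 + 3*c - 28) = c + 7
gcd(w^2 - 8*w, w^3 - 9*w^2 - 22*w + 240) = w - 8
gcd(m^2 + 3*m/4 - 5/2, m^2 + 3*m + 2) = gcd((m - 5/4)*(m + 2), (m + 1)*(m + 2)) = m + 2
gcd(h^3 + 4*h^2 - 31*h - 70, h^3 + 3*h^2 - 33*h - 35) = h^2 + 2*h - 35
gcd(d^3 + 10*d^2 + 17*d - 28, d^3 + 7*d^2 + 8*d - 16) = d^2 + 3*d - 4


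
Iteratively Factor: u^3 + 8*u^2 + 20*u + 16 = (u + 4)*(u^2 + 4*u + 4) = (u + 2)*(u + 4)*(u + 2)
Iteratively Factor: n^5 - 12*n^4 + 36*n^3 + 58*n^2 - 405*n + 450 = (n - 5)*(n^4 - 7*n^3 + n^2 + 63*n - 90) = (n - 5)*(n - 2)*(n^3 - 5*n^2 - 9*n + 45) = (n - 5)^2*(n - 2)*(n^2 - 9) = (n - 5)^2*(n - 2)*(n + 3)*(n - 3)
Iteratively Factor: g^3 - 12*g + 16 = (g - 2)*(g^2 + 2*g - 8) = (g - 2)*(g + 4)*(g - 2)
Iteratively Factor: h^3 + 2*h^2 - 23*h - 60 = (h + 3)*(h^2 - h - 20) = (h - 5)*(h + 3)*(h + 4)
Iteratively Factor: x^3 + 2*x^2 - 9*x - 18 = (x - 3)*(x^2 + 5*x + 6) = (x - 3)*(x + 2)*(x + 3)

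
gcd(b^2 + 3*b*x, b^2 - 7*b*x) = b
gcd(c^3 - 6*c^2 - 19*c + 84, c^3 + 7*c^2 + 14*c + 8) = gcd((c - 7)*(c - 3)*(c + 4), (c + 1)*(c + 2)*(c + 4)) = c + 4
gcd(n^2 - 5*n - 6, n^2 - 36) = n - 6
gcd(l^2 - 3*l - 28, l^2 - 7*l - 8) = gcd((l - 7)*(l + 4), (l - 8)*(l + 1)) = 1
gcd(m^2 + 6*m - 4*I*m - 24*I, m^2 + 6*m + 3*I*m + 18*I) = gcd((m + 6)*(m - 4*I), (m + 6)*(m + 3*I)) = m + 6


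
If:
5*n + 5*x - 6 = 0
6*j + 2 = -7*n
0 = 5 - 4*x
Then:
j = -11/40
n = -1/20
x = 5/4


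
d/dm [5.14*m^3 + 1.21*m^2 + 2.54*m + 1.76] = 15.42*m^2 + 2.42*m + 2.54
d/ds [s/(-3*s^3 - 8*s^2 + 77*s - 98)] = 2*(3*s^3 + 4*s^2 - 49)/(9*s^6 + 48*s^5 - 398*s^4 - 644*s^3 + 7497*s^2 - 15092*s + 9604)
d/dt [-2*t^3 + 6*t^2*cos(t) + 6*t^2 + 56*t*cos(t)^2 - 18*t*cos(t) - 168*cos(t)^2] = -6*t^2*sin(t) - 6*t^2 + 18*t*sin(t) - 56*t*sin(2*t) + 12*t*cos(t) + 12*t + 168*sin(2*t) + 56*cos(t)^2 - 18*cos(t)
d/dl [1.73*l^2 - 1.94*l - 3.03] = 3.46*l - 1.94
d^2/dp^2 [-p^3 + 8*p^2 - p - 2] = 16 - 6*p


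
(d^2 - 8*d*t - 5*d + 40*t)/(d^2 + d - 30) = (d - 8*t)/(d + 6)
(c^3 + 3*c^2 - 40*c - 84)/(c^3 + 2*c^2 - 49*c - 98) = (c - 6)/(c - 7)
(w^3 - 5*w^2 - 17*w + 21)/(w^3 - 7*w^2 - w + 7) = (w + 3)/(w + 1)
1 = 1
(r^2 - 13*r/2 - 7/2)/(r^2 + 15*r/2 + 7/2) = (r - 7)/(r + 7)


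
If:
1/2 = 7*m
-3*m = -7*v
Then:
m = 1/14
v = 3/98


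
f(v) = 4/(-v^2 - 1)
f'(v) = 8*v/(-v^2 - 1)^2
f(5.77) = -0.12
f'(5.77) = 0.04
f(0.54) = -3.10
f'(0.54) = 2.59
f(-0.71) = -2.66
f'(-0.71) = -2.51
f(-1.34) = -1.43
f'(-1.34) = -1.37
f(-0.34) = -3.59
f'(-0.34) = -2.19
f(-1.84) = -0.91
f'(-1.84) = -0.77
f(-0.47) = -3.28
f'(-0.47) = -2.52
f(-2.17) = -0.70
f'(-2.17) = -0.53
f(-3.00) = -0.40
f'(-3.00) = -0.24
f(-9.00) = -0.05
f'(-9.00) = -0.01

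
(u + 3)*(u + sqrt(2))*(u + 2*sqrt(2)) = u^3 + 3*u^2 + 3*sqrt(2)*u^2 + 4*u + 9*sqrt(2)*u + 12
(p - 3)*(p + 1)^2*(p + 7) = p^4 + 6*p^3 - 12*p^2 - 38*p - 21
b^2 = b^2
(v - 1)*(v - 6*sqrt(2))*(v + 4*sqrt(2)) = v^3 - 2*sqrt(2)*v^2 - v^2 - 48*v + 2*sqrt(2)*v + 48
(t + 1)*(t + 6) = t^2 + 7*t + 6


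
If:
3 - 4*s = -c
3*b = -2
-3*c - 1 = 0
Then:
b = -2/3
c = -1/3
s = 2/3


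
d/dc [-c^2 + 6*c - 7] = 6 - 2*c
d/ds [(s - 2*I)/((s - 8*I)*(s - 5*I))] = (-s^2 + 4*I*s - 14)/(s^4 - 26*I*s^3 - 249*s^2 + 1040*I*s + 1600)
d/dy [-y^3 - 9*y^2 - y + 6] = -3*y^2 - 18*y - 1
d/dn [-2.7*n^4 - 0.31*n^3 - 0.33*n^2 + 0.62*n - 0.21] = -10.8*n^3 - 0.93*n^2 - 0.66*n + 0.62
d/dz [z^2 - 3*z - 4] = 2*z - 3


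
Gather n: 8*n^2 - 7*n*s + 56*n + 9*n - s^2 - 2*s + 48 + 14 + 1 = 8*n^2 + n*(65 - 7*s) - s^2 - 2*s + 63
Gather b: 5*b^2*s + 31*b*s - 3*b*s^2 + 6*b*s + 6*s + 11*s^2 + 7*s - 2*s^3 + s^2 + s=5*b^2*s + b*(-3*s^2 + 37*s) - 2*s^3 + 12*s^2 + 14*s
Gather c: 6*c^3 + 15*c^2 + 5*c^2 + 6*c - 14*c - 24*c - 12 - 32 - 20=6*c^3 + 20*c^2 - 32*c - 64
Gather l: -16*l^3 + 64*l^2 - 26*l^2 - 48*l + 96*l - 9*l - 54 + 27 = -16*l^3 + 38*l^2 + 39*l - 27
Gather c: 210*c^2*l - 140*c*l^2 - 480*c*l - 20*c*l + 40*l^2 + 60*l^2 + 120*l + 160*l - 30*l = 210*c^2*l + c*(-140*l^2 - 500*l) + 100*l^2 + 250*l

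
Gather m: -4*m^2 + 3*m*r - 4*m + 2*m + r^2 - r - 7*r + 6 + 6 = -4*m^2 + m*(3*r - 2) + r^2 - 8*r + 12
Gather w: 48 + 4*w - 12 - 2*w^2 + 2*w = -2*w^2 + 6*w + 36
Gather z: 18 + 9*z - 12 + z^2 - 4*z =z^2 + 5*z + 6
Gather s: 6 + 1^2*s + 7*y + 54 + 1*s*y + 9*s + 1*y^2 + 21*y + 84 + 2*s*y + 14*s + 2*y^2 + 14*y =s*(3*y + 24) + 3*y^2 + 42*y + 144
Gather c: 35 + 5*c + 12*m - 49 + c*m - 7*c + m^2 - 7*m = c*(m - 2) + m^2 + 5*m - 14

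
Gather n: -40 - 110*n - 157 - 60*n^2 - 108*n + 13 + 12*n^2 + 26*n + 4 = -48*n^2 - 192*n - 180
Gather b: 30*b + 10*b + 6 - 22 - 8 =40*b - 24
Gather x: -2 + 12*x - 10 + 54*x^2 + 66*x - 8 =54*x^2 + 78*x - 20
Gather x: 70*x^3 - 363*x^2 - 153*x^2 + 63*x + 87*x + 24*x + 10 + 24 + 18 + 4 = 70*x^3 - 516*x^2 + 174*x + 56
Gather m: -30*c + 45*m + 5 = -30*c + 45*m + 5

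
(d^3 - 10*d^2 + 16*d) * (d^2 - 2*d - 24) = d^5 - 12*d^4 + 12*d^3 + 208*d^2 - 384*d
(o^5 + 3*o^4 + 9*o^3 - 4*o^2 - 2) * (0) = 0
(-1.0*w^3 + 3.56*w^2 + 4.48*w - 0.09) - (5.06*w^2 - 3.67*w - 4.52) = -1.0*w^3 - 1.5*w^2 + 8.15*w + 4.43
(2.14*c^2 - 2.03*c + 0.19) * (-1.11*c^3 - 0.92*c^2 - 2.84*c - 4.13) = -2.3754*c^5 + 0.2845*c^4 - 4.4209*c^3 - 3.2478*c^2 + 7.8443*c - 0.7847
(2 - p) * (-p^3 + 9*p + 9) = p^4 - 2*p^3 - 9*p^2 + 9*p + 18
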